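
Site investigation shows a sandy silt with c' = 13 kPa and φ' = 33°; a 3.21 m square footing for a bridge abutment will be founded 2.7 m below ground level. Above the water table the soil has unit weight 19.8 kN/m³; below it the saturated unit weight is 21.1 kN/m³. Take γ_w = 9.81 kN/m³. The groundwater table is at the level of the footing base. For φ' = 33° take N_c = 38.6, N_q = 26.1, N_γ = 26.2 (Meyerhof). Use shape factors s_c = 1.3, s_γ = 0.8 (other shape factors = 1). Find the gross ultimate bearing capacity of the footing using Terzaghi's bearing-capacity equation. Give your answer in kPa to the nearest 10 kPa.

q_ult ≈ 2430 kPa

Effective surcharge at the founding depth q = γ·D_f = 19.8 × 2.7 = 53.46 kPa.
The water table coincides with the base, so in the self-weight term γ → γ' = 11.29 kN/m³.
q_ult = c·N_c·s_c + q·N_q + 0.5·γ·B·N_γ·s_γ
     = 13 × 38.6 × 1.3 + 53.46 × 26.1 + 0.5 × 11.29 × 3.21 × 26.2 × 0.8
     = 652.34 + 1395.3 + 379.8 = 2427.5 kPa.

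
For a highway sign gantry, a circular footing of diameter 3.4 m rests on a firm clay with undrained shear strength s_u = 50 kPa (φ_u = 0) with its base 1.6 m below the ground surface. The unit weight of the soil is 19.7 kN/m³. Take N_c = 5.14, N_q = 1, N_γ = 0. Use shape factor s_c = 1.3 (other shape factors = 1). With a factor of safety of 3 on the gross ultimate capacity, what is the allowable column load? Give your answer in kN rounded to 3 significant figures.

P_all ≈ 1110 kN

Effective surcharge at the founding depth q = γ·D_f = 19.7 × 1.6 = 31.52 kPa.
q_ult = c·N_c·s_c + q·N_q
     = 50 × 5.14 × 1.3 + 31.52 × 1
     = 334.1 + 31.52 = 365.62 kPa.
Gross allowable pressure q_all = 365.62 / 3 = 121.87 kPa.
Footing area = 9.0792 m², so allowable column load = 121.87 × 9.0792 = 1106.5 kN.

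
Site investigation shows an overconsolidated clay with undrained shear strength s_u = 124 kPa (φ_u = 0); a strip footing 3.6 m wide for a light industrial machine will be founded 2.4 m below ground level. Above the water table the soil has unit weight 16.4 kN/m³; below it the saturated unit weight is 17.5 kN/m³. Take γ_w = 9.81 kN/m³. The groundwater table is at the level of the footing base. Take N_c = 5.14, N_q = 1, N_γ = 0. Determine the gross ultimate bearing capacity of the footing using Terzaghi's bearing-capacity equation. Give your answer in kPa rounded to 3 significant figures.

q_ult ≈ 677 kPa

Effective surcharge at the founding depth q = γ·D_f = 16.4 × 2.4 = 39.36 kPa.
q_ult = c·N_c + q·N_q
     = 124 × 5.14 + 39.36 × 1
     = 637.36 + 39.36 = 676.72 kPa.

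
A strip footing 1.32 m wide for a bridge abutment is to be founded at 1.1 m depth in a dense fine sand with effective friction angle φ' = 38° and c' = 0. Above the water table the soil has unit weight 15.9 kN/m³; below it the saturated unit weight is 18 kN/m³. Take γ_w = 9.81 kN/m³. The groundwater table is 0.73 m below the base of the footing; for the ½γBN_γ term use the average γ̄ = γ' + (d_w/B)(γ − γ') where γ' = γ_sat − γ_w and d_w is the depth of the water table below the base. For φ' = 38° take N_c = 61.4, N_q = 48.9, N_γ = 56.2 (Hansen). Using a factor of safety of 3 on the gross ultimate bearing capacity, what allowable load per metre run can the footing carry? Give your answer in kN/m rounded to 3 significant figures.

≈ 580 kN/m

q = γ·D_f = 15.9 × 1.1 = 17.49 kPa.
γ' = 8.19 kN/m³; averaging over the depth B below the base, γ̄ = γ' + (d_w/B)(γ − γ') = 12.454 kN/m³.
q·N_q = 17.49 × 48.9 = 855.26 kPa
0.5·γ·B·N_γ = 0.5 × 12.454 × 1.32 × 56.2 = 461.94 kPa
q_ult = 855.26 + 461.94 = 1317.2 kPa.
Gross allowable pressure q_all = 1317.2 / 3 = 439.07 kPa.
Allowable wall load = q_all × B = 439.07 × 1.32 = 579.57 kN per metre run.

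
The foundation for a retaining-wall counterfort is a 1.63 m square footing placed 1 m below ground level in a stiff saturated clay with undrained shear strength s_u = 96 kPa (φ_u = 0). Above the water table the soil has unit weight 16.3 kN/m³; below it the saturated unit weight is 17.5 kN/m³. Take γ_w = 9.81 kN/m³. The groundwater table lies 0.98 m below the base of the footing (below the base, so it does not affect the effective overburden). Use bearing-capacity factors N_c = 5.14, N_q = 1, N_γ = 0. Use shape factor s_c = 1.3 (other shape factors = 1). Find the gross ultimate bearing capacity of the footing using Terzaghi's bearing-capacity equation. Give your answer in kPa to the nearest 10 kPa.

q_ult ≈ 660 kPa

Overburden at base level: q = 16.3 × 1 = 16.3 kPa.
Cohesion term c·N_c·s_c = 96 × 5.14 × 1.3 = 641.47 kPa; surcharge term q·N_q = 16.3 × 1 = 16.3 kPa.
q_ult = 641.47 + 16.3 = 657.77 kPa.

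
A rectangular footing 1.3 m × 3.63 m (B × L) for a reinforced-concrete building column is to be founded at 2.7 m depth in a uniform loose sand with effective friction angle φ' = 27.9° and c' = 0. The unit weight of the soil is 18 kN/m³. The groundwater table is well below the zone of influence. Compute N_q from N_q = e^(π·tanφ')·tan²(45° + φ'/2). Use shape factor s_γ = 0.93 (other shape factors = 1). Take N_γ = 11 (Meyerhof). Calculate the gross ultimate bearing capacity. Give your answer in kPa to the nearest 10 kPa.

q_ult ≈ 830 kPa

tan27.9° = 0.5295, so N_q = e^(π×0.5295)·tan²(58.95°) = 5.277 × 2.759 = 14.56.
Overburden at base level: q = 18 × 2.7 = 48.6 kPa.
Surcharge term q·N_q = 48.6 × 14.559 = 707.58 kPa; self-weight term 0.5·γ·B·N_γ·s_γ = 0.5 × 18 × 1.3 × 11 × 0.93 = 119.69 kPa.
q_ult = 707.58 + 119.69 = 827.27 kPa.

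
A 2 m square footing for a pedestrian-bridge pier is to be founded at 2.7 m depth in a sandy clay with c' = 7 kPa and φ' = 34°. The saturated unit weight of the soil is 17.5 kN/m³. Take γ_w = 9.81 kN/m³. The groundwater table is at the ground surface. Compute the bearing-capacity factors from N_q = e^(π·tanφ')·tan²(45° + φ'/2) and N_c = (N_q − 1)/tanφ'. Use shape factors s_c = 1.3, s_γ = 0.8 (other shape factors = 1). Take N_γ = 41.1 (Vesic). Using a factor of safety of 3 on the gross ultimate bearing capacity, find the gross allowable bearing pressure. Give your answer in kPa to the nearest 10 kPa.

q_all ≈ 420 kPa

N_q = e^(π·tan34°)·tan²(62°) = 29.44; N_c = (N_q − 1)/tanφ' = 42.16.
γ' = 17.5 − 9.81 = 7.69 kN/m³ (submerged throughout). q = 7.69 × 2.7 = 20.763 kPa; the same γ' applies in the ½γBN_γ term.
c·N_c·s_c = 7 × 42.164 × 1.3 = 383.69 kPa
q·N_q = 20.763 × 29.44 = 611.26 kPa
0.5·γ·B·N_γ·s_γ = 0.5 × 7.69 × 2 × 41.1 × 0.8 = 252.85 kPa
q_ult = 383.69 + 611.26 + 252.85 = 1247.8 kPa.
q_all = 1247.8 / 3 = 415.93 kPa.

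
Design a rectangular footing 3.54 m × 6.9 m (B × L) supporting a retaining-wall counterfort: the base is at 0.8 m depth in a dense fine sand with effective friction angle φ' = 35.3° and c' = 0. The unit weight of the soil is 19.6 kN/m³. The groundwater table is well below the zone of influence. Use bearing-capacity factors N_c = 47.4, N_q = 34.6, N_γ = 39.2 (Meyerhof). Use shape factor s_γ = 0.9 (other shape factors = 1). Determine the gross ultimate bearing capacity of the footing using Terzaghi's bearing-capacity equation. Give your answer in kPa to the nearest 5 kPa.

q_ult ≈ 1765 kPa

Overburden at base level: q = 19.6 × 0.8 = 15.68 kPa.
Surcharge term q·N_q = 15.68 × 34.6 = 542.53 kPa; self-weight term 0.5·γ·B·N_γ·s_γ = 0.5 × 19.6 × 3.54 × 39.2 × 0.9 = 1223.9 kPa.
q_ult = 542.53 + 1223.9 = 1766.5 kPa.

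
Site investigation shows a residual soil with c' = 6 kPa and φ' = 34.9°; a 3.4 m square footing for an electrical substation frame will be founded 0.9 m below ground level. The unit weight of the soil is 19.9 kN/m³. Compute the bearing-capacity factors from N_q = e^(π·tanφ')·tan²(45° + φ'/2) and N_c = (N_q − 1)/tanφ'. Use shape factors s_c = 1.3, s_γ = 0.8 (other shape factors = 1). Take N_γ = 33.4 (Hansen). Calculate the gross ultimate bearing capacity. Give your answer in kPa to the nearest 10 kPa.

q_ult ≈ 1850 kPa

tan34.9° = 0.6976, so N_q = e^(π×0.6976)·tan²(62.45°) = 8.95 × 3.674 = 32.89.
N_c = (32.89 − 1)/tan34.9° = 45.71.
q = γ·D_f = 19.9 × 0.9 = 17.91 kPa.
c·N_c·s_c = 6 × 45.706 × 1.3 = 356.51 kPa
q·N_q = 17.91 × 32.885 = 588.97 kPa
0.5·γ·B·N_γ·s_γ = 0.5 × 19.9 × 3.4 × 33.4 × 0.8 = 903.94 kPa
q_ult = 356.51 + 588.97 + 903.94 = 1849.4 kPa.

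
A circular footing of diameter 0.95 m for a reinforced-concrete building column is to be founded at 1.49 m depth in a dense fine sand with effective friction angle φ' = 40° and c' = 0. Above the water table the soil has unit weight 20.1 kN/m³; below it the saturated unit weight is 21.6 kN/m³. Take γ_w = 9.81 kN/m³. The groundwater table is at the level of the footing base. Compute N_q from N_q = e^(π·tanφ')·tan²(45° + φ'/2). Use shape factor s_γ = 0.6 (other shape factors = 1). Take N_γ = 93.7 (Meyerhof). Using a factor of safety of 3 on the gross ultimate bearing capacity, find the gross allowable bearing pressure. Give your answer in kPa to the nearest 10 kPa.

q_all ≈ 750 kPa

N_q = e^(π·tan40°)·tan²(65°) = 64.2.
Effective surcharge at the founding depth q = γ·D_f = 20.1 × 1.49 = 29.949 kPa.
The water table coincides with the base, so in the self-weight term γ → γ' = 11.79 kN/m³.
q_ult = q·N_q + 0.5·γ·B·N_γ·s_γ
     = 29.949 × 64.195 + 0.5 × 11.79 × 0.95 × 93.7 × 0.6
     = 1922.6 + 314.85 = 2237.4 kPa.
q_all = 2237.4 / 3 = 745.81 kPa.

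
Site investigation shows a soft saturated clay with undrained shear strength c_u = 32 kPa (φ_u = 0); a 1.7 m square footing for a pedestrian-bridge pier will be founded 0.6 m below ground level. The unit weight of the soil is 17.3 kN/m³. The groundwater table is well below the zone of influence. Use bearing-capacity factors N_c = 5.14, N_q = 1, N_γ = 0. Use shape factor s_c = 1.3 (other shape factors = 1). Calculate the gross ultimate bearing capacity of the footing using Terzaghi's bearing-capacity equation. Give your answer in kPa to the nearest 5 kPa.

q_ult ≈ 225 kPa

Overburden at base level: q = 17.3 × 0.6 = 10.38 kPa.
Cohesion term c·N_c·s_c = 32 × 5.14 × 1.3 = 213.82 kPa; surcharge term q·N_q = 10.38 × 1 = 10.38 kPa.
q_ult = 213.82 + 10.38 = 224.2 kPa.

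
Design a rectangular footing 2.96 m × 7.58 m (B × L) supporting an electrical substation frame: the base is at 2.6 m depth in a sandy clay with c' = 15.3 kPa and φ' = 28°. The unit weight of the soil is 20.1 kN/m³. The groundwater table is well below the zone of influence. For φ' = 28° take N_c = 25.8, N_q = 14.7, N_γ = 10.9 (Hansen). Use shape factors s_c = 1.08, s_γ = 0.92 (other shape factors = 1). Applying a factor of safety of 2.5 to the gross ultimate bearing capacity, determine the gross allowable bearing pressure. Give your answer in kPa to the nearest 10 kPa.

q_all ≈ 600 kPa

q = γ·D_f = 20.1 × 2.6 = 52.26 kPa.
c·N_c·s_c = 15.3 × 25.8 × 1.08 = 426.32 kPa
q·N_q = 52.26 × 14.7 = 768.22 kPa
0.5·γ·B·N_γ·s_γ = 0.5 × 20.1 × 2.96 × 10.9 × 0.92 = 298.31 kPa
q_ult = 426.32 + 768.22 + 298.31 = 1492.9 kPa.
q_all = q_ult / FS = 1492.9 / 2.5 = 597.14 kPa.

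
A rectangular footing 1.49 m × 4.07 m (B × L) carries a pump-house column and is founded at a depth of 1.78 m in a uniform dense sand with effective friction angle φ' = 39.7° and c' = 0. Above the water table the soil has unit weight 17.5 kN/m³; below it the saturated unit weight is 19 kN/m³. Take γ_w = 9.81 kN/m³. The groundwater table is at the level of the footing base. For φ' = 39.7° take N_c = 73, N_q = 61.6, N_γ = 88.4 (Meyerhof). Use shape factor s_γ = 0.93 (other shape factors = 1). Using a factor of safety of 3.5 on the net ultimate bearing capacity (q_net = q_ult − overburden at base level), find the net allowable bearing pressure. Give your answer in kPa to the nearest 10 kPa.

Effective surcharge at the founding depth q = γ·D_f = 17.5 × 1.78 = 31.15 kPa.
The water table coincides with the base, so in the self-weight term γ → γ' = 9.19 kN/m³.
q_ult = q·N_q + 0.5·γ·B·N_γ·s_γ
     = 31.15 × 61.6 + 0.5 × 9.19 × 1.49 × 88.4 × 0.93
     = 1918.8 + 562.87 = 2481.7 kPa.
q_net = 2481.7 − 31.15 = 2450.6 kPa.
q_all(net) = 2450.6 / 3.5 = 700.16 kPa.

q_all(net) ≈ 700 kPa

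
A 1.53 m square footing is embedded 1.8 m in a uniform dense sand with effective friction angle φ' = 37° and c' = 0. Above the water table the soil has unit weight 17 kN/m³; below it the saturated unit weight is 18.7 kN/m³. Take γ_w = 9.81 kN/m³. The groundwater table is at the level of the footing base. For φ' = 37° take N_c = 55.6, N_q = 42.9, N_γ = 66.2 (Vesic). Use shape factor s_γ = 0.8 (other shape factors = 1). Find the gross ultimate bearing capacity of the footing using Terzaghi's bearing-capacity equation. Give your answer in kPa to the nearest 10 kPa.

Overburden at base level: q = 17 × 1.8 = 30.6 kPa.
Below the base the soil is submerged, so the ½γBN_γ term uses γ' = 18.7 − 9.81 = 8.89 kN/m³.
Surcharge term q·N_q = 30.6 × 42.9 = 1312.7 kPa; self-weight term 0.5·γ·B·N_γ·s_γ = 0.5 × 8.89 × 1.53 × 66.2 × 0.8 = 360.17 kPa.
q_ult = 1312.7 + 360.17 = 1672.9 kPa.

q_ult ≈ 1670 kPa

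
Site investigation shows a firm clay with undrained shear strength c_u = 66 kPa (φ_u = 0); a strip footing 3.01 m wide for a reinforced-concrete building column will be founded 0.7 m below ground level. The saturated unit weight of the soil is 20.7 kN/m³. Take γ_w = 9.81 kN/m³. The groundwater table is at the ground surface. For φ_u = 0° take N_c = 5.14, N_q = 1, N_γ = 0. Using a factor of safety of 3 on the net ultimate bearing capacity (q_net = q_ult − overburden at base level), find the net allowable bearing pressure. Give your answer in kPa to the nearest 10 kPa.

With the water table at the surface the whole profile is submerged: γ' = 20.7 − 9.81 = 10.89 kN/m³, so q = γ'·D_f = 7.623 kPa.
q_ult = c·N_c + q·N_q
     = 66 × 5.14 + 7.623 × 1
     = 339.24 + 7.623 = 346.86 kPa.
q_net = 346.86 − 7.623 = 339.24 kPa.
q_all(net) = 339.24 / 3 = 113.08 kPa.

q_all(net) ≈ 110 kPa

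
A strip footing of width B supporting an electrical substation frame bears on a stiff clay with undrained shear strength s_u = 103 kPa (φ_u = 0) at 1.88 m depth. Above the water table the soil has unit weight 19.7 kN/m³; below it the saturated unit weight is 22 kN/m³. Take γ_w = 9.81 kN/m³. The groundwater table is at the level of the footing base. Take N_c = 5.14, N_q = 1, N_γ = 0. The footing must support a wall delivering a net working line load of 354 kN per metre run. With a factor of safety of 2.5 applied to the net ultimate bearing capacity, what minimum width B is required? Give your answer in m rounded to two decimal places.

B = 1.67 m

Effective surcharge at the founding depth q = γ·D_f = 19.7 × 1.88 = 37.036 kPa.
q_ult = c·N_c + q·N_q
     = 103 × 5.14 + 37.036 × 1
     = 529.42 + 37.036 = 566.46 kPa.
For φ = 0 the ½γBN_γ term vanishes, so q_ult is independent of B. q_net = 566.46 − 37.036 = 529.42 kPa; q_all(net) = 529.42/2.5 = 211.77 kPa.
Required width B = w / q_all(net) = 354 / 211.77 = 1.672 m.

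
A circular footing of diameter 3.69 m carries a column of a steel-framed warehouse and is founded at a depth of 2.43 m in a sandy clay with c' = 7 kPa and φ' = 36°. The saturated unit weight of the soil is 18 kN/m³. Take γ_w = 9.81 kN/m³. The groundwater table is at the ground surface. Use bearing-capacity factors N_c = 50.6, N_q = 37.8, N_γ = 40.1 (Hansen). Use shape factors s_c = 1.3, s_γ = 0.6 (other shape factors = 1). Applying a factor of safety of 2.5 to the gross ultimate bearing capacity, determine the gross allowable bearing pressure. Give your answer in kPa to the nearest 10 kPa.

γ' = 18 − 9.81 = 8.19 kN/m³ (submerged throughout). q = 8.19 × 2.43 = 19.902 kPa; the same γ' applies in the ½γBN_γ term.
c·N_c·s_c = 7 × 50.6 × 1.3 = 460.46 kPa
q·N_q = 19.902 × 37.8 = 752.28 kPa
0.5·γ·B·N_γ·s_γ = 0.5 × 8.19 × 3.69 × 40.1 × 0.6 = 363.56 kPa
q_ult = 460.46 + 752.28 + 363.56 = 1576.3 kPa.
q_all = q_ult / FS = 1576.3 / 2.5 = 630.52 kPa.

q_all ≈ 630 kPa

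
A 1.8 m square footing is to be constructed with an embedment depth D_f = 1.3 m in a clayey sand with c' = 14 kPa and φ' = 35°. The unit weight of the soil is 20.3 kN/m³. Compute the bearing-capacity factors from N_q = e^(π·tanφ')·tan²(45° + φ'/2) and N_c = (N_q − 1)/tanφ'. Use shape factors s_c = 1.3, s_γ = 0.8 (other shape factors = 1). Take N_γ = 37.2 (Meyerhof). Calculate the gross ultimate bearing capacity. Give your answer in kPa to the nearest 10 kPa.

tan35° = 0.7002, so N_q = e^(π×0.7002)·tan²(62.5°) = 9.023 × 3.69 = 33.3.
N_c = (33.3 − 1)/tan35° = 46.12.
Effective surcharge at the founding depth q = γ·D_f = 20.3 × 1.3 = 26.39 kPa.
q_ult = c·N_c·s_c + q·N_q + 0.5·γ·B·N_γ·s_γ
     = 14 × 46.124 × 1.3 + 26.39 × 33.296 + 0.5 × 20.3 × 1.8 × 37.2 × 0.8
     = 839.45 + 878.68 + 543.72 = 2261.8 kPa.

q_ult ≈ 2260 kPa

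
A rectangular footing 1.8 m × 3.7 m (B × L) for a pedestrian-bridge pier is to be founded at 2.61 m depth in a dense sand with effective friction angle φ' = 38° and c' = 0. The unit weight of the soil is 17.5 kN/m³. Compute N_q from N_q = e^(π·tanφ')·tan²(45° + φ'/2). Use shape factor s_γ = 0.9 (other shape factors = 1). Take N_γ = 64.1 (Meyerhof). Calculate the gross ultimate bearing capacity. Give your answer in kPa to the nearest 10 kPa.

tan38° = 0.7813, so N_q = e^(π×0.7813)·tan²(64°) = 11.64 × 4.204 = 48.93.
Effective surcharge at the founding depth q = γ·D_f = 17.5 × 2.61 = 45.675 kPa.
q_ult = q·N_q + 0.5·γ·B·N_γ·s_γ
     = 45.675 × 48.933 + 0.5 × 17.5 × 1.8 × 64.1 × 0.9
     = 2235 + 908.62 = 3143.6 kPa.

q_ult ≈ 3140 kPa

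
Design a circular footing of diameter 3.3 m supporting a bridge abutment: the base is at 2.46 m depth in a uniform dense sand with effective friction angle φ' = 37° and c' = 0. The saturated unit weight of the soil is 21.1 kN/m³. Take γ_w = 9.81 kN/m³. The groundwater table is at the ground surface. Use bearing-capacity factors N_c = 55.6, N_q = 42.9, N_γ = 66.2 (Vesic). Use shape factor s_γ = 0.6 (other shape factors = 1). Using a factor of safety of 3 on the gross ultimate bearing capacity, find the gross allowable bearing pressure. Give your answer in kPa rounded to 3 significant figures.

γ' = 21.1 − 9.81 = 11.29 kN/m³ (submerged throughout). q = 11.29 × 2.46 = 27.773 kPa; the same γ' applies in the ½γBN_γ term.
q·N_q = 27.773 × 42.9 = 1191.5 kPa
0.5·γ·B·N_γ·s_γ = 0.5 × 11.29 × 3.3 × 66.2 × 0.6 = 739.92 kPa
q_ult = 1191.5 + 739.92 = 1931.4 kPa.
q_all = 1931.4 / 3 = 643.8 kPa.

q_all ≈ 644 kPa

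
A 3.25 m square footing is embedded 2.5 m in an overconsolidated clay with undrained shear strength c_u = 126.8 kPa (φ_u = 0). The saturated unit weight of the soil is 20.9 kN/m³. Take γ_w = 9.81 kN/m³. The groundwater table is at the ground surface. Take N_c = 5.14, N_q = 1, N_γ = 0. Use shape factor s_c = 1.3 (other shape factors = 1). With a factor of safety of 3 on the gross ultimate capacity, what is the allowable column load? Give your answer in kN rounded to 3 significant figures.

γ' = 20.9 − 9.81 = 11.09 kN/m³ (submerged throughout). q = 11.09 × 2.5 = 27.725 kPa.
c·N_c·s_c = 126.8 × 5.14 × 1.3 = 847.28 kPa
q·N_q = 27.725 × 1 = 27.725 kPa
q_ult = 847.28 + 27.725 = 875 kPa.
Gross allowable pressure q_all = 875 / 3 = 291.67 kPa.
Footing area = 10.5625 m², so allowable column load = 291.67 × 10.5625 = 3080.7 kN.

P_all ≈ 3080 kN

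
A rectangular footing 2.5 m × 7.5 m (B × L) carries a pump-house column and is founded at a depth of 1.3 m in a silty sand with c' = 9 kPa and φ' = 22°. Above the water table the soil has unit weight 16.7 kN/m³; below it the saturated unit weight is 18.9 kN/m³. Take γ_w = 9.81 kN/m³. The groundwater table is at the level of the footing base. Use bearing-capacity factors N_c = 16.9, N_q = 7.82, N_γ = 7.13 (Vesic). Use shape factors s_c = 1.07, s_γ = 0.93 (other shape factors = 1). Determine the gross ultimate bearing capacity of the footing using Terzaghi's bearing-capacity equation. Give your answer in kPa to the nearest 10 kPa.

q = γ·D_f = 16.7 × 1.3 = 21.71 kPa.
For the ½γBN_γ term take γ' = 18.9 − 9.81 = 9.09 kN/m³ (soil below base is submerged).
c·N_c·s_c = 9 × 16.9 × 1.07 = 162.75 kPa
q·N_q = 21.71 × 7.82 = 169.77 kPa
0.5·γ·B·N_γ·s_γ = 0.5 × 9.09 × 2.5 × 7.13 × 0.93 = 75.344 kPa
q_ult = 162.75 + 169.77 + 75.344 = 407.86 kPa.

q_ult ≈ 410 kPa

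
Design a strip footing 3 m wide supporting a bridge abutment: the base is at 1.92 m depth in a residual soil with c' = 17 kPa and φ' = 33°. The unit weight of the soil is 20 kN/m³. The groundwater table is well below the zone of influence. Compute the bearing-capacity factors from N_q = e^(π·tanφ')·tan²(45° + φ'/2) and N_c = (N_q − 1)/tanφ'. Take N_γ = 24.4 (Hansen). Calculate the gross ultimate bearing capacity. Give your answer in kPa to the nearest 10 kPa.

tan33° = 0.6494, so N_q = e^(π×0.6494)·tan²(61.5°) = 7.692 × 3.392 = 26.09.
N_c = (26.09 − 1)/tan33° = 38.64.
Effective surcharge at the founding depth q = γ·D_f = 20 × 1.92 = 38.4 kPa.
q_ult = c·N_c + q·N_q + 0.5·γ·B·N_γ
     = 17 × 38.638 + 38.4 × 26.092 + 0.5 × 20 × 3 × 24.4
     = 656.85 + 1001.9 + 732 = 2390.8 kPa.

q_ult ≈ 2390 kPa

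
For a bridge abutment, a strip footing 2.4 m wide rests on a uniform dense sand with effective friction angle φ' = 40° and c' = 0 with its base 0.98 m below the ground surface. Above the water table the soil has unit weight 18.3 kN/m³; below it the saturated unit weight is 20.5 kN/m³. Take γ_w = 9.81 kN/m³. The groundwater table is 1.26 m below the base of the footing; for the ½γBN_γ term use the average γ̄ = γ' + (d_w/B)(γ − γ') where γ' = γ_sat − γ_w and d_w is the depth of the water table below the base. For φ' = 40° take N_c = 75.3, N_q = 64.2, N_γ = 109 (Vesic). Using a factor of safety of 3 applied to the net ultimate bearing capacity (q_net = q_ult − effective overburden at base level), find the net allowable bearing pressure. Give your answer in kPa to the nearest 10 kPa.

q_all(net) ≈ 1020 kPa

Effective surcharge at the founding depth q = γ·D_f = 18.3 × 0.98 = 17.934 kPa.
With d_w = 1.26 m < B, γ̄ = 10.69 + (1.26/2.4) × (18.3 − 10.69) = 14.685 kN/m³.
q_ult = q·N_q + 0.5·γ·B·N_γ
     = 17.934 × 64.2 + 0.5 × 14.685 × 2.4 × 109
     = 1151.4 + 1920.8 = 3072.2 kPa.
Net ultimate: q_net = 3072.2 − 17.934 = 3054.3 kPa.
q_all(net) = 3054.3 / 3 = 1018.1 kPa.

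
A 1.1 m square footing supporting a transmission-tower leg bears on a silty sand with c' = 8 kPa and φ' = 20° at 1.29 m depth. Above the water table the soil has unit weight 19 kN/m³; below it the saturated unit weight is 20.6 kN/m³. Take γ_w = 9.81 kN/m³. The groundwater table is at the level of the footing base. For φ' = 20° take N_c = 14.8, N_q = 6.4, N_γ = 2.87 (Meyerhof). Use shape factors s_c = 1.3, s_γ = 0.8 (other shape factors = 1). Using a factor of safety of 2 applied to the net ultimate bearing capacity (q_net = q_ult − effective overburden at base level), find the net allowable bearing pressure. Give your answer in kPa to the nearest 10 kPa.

Overburden at base level: q = 19 × 1.29 = 24.51 kPa.
Below the base the soil is submerged, so the ½γBN_γ term uses γ' = 20.6 − 9.81 = 10.79 kN/m³.
Cohesion term c·N_c·s_c = 8 × 14.8 × 1.3 = 153.92 kPa; surcharge term q·N_q = 24.51 × 6.4 = 156.86 kPa; self-weight term 0.5·γ·B·N_γ·s_γ = 0.5 × 10.79 × 1.1 × 2.87 × 0.8 = 13.626 kPa.
q_ult = 153.92 + 156.86 + 13.626 = 324.41 kPa.
Net ultimate: q_net = 324.41 − 24.51 = 299.9 kPa.
q_all(net) = 299.9 / 2 = 149.95 kPa.

q_all(net) ≈ 150 kPa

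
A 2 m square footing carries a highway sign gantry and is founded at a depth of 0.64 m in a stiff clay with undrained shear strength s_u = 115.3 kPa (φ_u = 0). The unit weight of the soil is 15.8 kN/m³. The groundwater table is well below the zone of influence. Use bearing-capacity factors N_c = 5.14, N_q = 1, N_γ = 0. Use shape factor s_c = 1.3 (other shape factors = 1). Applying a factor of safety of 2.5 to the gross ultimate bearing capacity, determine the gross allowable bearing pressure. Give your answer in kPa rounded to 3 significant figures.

q = γ·D_f = 15.8 × 0.64 = 10.112 kPa.
c·N_c·s_c = 115.3 × 5.14 × 1.3 = 770.43 kPa
q·N_q = 10.112 × 1 = 10.112 kPa
q_ult = 770.43 + 10.112 = 780.55 kPa.
q_all = q_ult / FS = 780.55 / 2.5 = 312.22 kPa.

q_all ≈ 312 kPa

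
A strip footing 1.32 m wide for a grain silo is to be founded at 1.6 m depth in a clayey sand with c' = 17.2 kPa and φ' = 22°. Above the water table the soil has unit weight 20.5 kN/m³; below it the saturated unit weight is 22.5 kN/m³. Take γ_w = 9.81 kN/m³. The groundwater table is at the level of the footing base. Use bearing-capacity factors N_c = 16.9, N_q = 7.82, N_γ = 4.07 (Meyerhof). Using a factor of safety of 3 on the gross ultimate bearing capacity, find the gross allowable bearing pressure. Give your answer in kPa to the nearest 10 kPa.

q_all ≈ 190 kPa

Effective surcharge at the founding depth q = γ·D_f = 20.5 × 1.6 = 32.8 kPa.
The water table coincides with the base, so in the self-weight term γ → γ' = 12.69 kN/m³.
q_ult = c·N_c + q·N_q + 0.5·γ·B·N_γ
     = 17.2 × 16.9 + 32.8 × 7.82 + 0.5 × 12.69 × 1.32 × 4.07
     = 290.68 + 256.5 + 34.088 = 581.26 kPa.
q_all = 581.26 / 3 = 193.75 kPa.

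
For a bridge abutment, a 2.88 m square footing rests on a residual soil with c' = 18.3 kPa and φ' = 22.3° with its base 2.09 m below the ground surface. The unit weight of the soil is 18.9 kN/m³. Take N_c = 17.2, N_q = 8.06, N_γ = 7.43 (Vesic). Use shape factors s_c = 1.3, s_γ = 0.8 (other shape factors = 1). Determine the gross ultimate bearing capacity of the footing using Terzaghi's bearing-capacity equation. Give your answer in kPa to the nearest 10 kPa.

q_ult ≈ 890 kPa

q = γ·D_f = 18.9 × 2.09 = 39.501 kPa.
c·N_c·s_c = 18.3 × 17.2 × 1.3 = 409.19 kPa
q·N_q = 39.501 × 8.06 = 318.38 kPa
0.5·γ·B·N_γ·s_γ = 0.5 × 18.9 × 2.88 × 7.43 × 0.8 = 161.77 kPa
q_ult = 409.19 + 318.38 + 161.77 = 889.34 kPa.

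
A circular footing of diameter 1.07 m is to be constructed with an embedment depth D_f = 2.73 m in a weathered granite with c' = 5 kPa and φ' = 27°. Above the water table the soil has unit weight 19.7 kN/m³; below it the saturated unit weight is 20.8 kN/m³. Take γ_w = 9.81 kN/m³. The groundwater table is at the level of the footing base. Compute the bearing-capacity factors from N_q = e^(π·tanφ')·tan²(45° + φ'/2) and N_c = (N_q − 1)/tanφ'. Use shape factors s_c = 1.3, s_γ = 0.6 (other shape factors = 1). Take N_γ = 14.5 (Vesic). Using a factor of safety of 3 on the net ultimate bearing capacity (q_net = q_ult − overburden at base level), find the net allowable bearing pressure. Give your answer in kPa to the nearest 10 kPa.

q_all(net) ≈ 290 kPa

N_q = e^(π·tan27°)·tan²(58.5°) = 13.2; N_c = (N_q − 1)/tanφ' = 23.94.
q = γ·D_f = 19.7 × 2.73 = 53.781 kPa.
For the ½γBN_γ term take γ' = 20.8 − 9.81 = 10.99 kN/m³ (soil below base is submerged).
c·N_c·s_c = 5 × 23.942 × 1.3 = 155.62 kPa
q·N_q = 53.781 × 13.199 = 709.86 kPa
0.5·γ·B·N_γ·s_γ = 0.5 × 10.99 × 1.07 × 14.5 × 0.6 = 51.153 kPa
q_ult = 155.62 + 709.86 + 51.153 = 916.64 kPa.
q_net = 916.64 − 53.781 = 862.86 kPa.
q_all(net) = 862.86 / 3 = 287.62 kPa.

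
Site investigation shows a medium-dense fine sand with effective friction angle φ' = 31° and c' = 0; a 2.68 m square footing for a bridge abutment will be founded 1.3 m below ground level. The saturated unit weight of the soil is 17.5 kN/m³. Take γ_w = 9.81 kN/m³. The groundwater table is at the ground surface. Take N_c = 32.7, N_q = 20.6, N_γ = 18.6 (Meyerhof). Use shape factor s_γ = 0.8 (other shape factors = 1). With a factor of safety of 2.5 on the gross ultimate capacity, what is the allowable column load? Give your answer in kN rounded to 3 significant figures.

P_all ≈ 1030 kN

Water table at ground surface, so effective unit weight γ' = 17.5 − 9.81 = 7.69 kN/m³ is used throughout; overburden q = 7.69 × 1.3 = 9.997 kPa; the same γ' applies in the ½γBN_γ term.
Surcharge term q·N_q = 9.997 × 20.6 = 205.94 kPa; self-weight term 0.5·γ·B·N_γ·s_γ = 0.5 × 7.69 × 2.68 × 18.6 × 0.8 = 153.33 kPa.
q_ult = 205.94 + 153.33 = 359.27 kPa.
Gross allowable pressure q_all = 359.27 / 2.5 = 143.71 kPa.
Footing area = 7.1824 m², so allowable column load = 143.71 × 7.1824 = 1032.2 kN.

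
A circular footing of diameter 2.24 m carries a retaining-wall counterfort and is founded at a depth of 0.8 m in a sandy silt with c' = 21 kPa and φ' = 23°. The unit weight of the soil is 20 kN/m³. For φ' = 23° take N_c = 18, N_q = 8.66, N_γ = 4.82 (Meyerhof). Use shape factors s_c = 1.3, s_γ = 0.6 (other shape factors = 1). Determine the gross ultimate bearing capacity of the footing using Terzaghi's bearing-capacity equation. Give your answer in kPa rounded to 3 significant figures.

Overburden at base level: q = 20 × 0.8 = 16 kPa.
Cohesion term c·N_c·s_c = 21 × 18 × 1.3 = 491.4 kPa; surcharge term q·N_q = 16 × 8.66 = 138.56 kPa; self-weight term 0.5·γ·B·N_γ·s_γ = 0.5 × 20 × 2.24 × 4.82 × 0.6 = 64.781 kPa.
q_ult = 491.4 + 138.56 + 64.781 = 694.74 kPa.

q_ult ≈ 695 kPa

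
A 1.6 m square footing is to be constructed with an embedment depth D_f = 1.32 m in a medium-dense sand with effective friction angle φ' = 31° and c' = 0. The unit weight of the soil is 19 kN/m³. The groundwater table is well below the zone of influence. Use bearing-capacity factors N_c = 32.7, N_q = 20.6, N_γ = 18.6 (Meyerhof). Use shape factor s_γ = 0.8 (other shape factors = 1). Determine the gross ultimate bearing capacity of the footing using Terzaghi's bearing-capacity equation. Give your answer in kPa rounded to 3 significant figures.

Overburden at base level: q = 19 × 1.32 = 25.08 kPa.
Surcharge term q·N_q = 25.08 × 20.6 = 516.65 kPa; self-weight term 0.5·γ·B·N_γ·s_γ = 0.5 × 19 × 1.6 × 18.6 × 0.8 = 226.18 kPa.
q_ult = 516.65 + 226.18 = 742.82 kPa.

q_ult ≈ 743 kPa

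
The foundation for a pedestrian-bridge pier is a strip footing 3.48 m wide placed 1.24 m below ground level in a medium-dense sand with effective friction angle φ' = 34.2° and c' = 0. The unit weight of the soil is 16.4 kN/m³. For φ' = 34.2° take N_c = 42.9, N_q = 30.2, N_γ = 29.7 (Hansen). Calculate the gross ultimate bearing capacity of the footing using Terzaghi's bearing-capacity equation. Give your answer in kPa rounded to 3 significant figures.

Overburden at base level: q = 16.4 × 1.24 = 20.336 kPa.
Surcharge term q·N_q = 20.336 × 30.2 = 614.15 kPa; self-weight term 0.5·γ·B·N_γ = 0.5 × 16.4 × 3.48 × 29.7 = 847.52 kPa.
q_ult = 614.15 + 847.52 = 1461.7 kPa.

q_ult ≈ 1460 kPa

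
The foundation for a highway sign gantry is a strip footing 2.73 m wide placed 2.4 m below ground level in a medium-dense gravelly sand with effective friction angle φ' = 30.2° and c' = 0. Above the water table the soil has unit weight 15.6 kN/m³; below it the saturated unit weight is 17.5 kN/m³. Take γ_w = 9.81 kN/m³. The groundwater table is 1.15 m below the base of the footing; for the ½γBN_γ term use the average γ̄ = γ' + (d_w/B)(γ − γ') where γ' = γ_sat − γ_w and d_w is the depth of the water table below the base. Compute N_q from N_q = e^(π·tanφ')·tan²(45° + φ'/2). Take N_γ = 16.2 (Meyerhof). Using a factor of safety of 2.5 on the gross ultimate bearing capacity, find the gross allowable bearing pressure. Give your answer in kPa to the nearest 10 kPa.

q_all ≈ 380 kPa

N_q = e^(π·tan30.2°)·tan²(60.1°) = 18.82.
Overburden at base level: q = 15.6 × 2.4 = 37.44 kPa.
The water table is 1.15 m below the base (< B = 2.73 m), so the ½γBN_γ term uses γ̄ = γ' + (d_w/B)(γ − γ') = 7.69 + (1.15/2.73)(15.6 − 7.69) = 11.022 kN/m³.
Surcharge term q·N_q = 37.44 × 18.824 = 704.77 kPa; self-weight term 0.5·γ·B·N_γ = 0.5 × 11.022 × 2.73 × 16.2 = 243.73 kPa.
q_ult = 704.77 + 243.73 = 948.5 kPa.
q_all = 948.5 / 2.5 = 379.4 kPa.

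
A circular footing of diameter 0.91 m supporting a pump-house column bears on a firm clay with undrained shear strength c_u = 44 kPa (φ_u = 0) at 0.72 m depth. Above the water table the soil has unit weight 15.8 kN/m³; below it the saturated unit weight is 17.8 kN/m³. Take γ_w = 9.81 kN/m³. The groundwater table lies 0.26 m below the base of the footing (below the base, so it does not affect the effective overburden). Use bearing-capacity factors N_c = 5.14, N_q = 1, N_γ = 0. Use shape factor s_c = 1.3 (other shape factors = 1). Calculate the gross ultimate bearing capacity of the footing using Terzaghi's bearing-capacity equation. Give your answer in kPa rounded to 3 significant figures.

q_ult ≈ 305 kPa

q = γ·D_f = 15.8 × 0.72 = 11.376 kPa.
c·N_c·s_c = 44 × 5.14 × 1.3 = 294.01 kPa
q·N_q = 11.376 × 1 = 11.376 kPa
q_ult = 294.01 + 11.376 = 305.38 kPa.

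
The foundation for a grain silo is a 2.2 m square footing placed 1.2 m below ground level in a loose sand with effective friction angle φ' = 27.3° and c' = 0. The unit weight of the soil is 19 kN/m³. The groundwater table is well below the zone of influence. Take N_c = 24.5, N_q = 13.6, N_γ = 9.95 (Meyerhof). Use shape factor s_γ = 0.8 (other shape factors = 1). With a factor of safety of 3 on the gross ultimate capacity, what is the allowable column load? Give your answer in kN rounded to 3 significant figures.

Overburden at base level: q = 19 × 1.2 = 22.8 kPa.
Surcharge term q·N_q = 22.8 × 13.6 = 310.08 kPa; self-weight term 0.5·γ·B·N_γ·s_γ = 0.5 × 19 × 2.2 × 9.95 × 0.8 = 166.36 kPa.
q_ult = 310.08 + 166.36 = 476.44 kPa.
Gross allowable pressure q_all = 476.44 / 3 = 158.81 kPa.
Footing area = 4.84 m², so allowable column load = 158.81 × 4.84 = 768.66 kN.

P_all ≈ 769 kN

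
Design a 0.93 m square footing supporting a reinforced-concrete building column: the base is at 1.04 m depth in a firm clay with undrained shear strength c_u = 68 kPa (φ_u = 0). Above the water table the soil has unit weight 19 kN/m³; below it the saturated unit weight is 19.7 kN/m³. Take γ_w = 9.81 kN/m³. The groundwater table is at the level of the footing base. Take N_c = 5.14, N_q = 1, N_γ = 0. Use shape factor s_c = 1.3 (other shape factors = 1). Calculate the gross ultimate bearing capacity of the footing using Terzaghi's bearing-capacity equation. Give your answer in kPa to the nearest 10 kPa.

q_ult ≈ 470 kPa

q = γ·D_f = 19 × 1.04 = 19.76 kPa.
c·N_c·s_c = 68 × 5.14 × 1.3 = 454.38 kPa
q·N_q = 19.76 × 1 = 19.76 kPa
q_ult = 454.38 + 19.76 = 474.14 kPa.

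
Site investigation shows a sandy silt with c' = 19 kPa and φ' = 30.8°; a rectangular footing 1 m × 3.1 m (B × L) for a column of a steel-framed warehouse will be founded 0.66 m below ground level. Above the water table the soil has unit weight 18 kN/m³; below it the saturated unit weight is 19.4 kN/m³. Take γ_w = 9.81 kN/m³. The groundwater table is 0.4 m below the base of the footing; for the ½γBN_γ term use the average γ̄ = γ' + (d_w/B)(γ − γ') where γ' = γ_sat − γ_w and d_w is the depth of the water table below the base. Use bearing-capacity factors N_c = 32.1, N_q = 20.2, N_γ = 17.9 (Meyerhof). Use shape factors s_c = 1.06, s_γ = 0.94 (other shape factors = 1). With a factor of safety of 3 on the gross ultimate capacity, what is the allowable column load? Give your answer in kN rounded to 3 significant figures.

Effective surcharge at the founding depth q = γ·D_f = 18 × 0.66 = 11.88 kPa.
With d_w = 0.4 m < B, γ̄ = 9.59 + (0.4/1) × (18 − 9.59) = 12.954 kN/m³.
q_ult = c·N_c·s_c + q·N_q + 0.5·γ·B·N_γ·s_γ
     = 19 × 32.1 × 1.06 + 11.88 × 20.2 + 0.5 × 12.954 × 1 × 17.9 × 0.94
     = 646.49 + 239.98 + 108.98 = 995.45 kPa.
Gross allowable pressure q_all = 995.45 / 3 = 331.82 kPa.
Footing area = 3.1 m², so allowable column load = 331.82 × 3.1 = 1028.6 kN.

P_all ≈ 1030 kN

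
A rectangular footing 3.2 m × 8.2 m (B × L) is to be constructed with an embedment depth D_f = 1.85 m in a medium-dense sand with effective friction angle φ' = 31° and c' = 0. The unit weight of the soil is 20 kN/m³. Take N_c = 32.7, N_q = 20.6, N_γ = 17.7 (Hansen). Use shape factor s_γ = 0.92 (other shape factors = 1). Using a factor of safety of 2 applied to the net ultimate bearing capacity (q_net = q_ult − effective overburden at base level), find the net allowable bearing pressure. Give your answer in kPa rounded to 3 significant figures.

q = γ·D_f = 20 × 1.85 = 37 kPa.
q·N_q = 37 × 20.6 = 762.2 kPa
0.5·γ·B·N_γ·s_γ = 0.5 × 20 × 3.2 × 17.7 × 0.92 = 521.09 kPa
q_ult = 762.2 + 521.09 = 1283.3 kPa.
Net ultimate: q_net = 1283.3 − 37 = 1246.3 kPa.
q_all(net) = 1246.3 / 2 = 623.14 kPa.

q_all(net) ≈ 623 kPa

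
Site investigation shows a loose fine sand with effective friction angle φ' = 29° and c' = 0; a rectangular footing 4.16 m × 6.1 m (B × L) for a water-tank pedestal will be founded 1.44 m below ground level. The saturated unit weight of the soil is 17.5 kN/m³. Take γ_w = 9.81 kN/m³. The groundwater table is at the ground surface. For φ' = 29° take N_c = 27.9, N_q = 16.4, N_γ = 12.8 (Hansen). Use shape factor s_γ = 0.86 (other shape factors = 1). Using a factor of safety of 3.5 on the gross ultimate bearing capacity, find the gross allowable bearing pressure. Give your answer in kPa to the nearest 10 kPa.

q_all ≈ 100 kPa

Water table at ground surface, so effective unit weight γ' = 17.5 − 9.81 = 7.69 kN/m³ is used throughout; overburden q = 7.69 × 1.44 = 11.074 kPa; the same γ' applies in the ½γBN_γ term.
Surcharge term q·N_q = 11.074 × 16.4 = 181.61 kPa; self-weight term 0.5·γ·B·N_γ·s_γ = 0.5 × 7.69 × 4.16 × 12.8 × 0.86 = 176.08 kPa.
q_ult = 181.61 + 176.08 = 357.68 kPa.
q_all = 357.68 / 3.5 = 102.19 kPa.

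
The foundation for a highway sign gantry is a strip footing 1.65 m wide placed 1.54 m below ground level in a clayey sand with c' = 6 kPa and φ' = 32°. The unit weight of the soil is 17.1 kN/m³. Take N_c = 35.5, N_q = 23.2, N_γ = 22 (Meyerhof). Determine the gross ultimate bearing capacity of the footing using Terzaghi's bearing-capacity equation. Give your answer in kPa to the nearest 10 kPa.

q = γ·D_f = 17.1 × 1.54 = 26.334 kPa.
c·N_c = 6 × 35.5 = 213 kPa
q·N_q = 26.334 × 23.2 = 610.95 kPa
0.5·γ·B·N_γ = 0.5 × 17.1 × 1.65 × 22 = 310.37 kPa
q_ult = 213 + 610.95 + 310.37 = 1134.3 kPa.

q_ult ≈ 1130 kPa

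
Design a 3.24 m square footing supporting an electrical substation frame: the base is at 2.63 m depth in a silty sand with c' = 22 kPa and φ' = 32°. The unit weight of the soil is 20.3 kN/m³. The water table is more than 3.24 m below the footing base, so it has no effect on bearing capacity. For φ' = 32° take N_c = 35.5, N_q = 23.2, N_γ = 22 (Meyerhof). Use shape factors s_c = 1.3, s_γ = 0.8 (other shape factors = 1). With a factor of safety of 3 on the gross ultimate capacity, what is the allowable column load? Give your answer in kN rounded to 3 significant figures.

P_all ≈ 9910 kN

q = γ·D_f = 20.3 × 2.63 = 53.389 kPa.
c·N_c·s_c = 22 × 35.5 × 1.3 = 1015.3 kPa
q·N_q = 53.389 × 23.2 = 1238.6 kPa
0.5·γ·B·N_γ·s_γ = 0.5 × 20.3 × 3.24 × 22 × 0.8 = 578.79 kPa
q_ult = 1015.3 + 1238.6 + 578.79 = 2832.7 kPa.
Gross allowable pressure q_all = 2832.7 / 3 = 944.24 kPa.
Footing area = 10.4976 m², so allowable column load = 944.24 × 10.4976 = 9912.2 kN.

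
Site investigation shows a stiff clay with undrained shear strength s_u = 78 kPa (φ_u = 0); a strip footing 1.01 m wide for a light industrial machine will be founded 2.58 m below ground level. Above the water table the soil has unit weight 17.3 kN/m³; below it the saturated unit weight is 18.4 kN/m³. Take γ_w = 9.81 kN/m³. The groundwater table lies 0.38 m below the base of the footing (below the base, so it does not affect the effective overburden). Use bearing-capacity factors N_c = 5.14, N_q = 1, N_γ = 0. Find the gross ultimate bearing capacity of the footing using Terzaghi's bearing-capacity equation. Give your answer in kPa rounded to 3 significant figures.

q_ult ≈ 446 kPa

q = γ·D_f = 17.3 × 2.58 = 44.634 kPa.
c·N_c = 78 × 5.14 = 400.92 kPa
q·N_q = 44.634 × 1 = 44.634 kPa
q_ult = 400.92 + 44.634 = 445.55 kPa.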